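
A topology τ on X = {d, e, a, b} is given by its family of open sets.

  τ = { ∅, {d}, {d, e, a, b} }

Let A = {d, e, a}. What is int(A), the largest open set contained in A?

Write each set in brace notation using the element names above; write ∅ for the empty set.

{d}

interior: largest open inside A is {d} (from ∅, {d})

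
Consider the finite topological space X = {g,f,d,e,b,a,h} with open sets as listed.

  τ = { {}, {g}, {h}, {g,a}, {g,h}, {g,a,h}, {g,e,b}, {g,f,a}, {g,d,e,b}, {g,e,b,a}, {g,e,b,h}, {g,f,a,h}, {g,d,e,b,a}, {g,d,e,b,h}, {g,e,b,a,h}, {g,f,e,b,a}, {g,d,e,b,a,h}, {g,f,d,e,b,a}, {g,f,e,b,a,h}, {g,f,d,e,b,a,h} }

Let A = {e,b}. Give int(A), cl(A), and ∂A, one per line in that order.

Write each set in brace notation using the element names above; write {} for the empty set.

U open, U⊆A: {}. int(A) = ⋃ = {}
X∖A={g,f,d,a,h}, int(X∖A)={g,f,a,h}, hence cl(A)={d,e,b}
∂A: remove int from cl → {d,e,b}

int(A) = {}
cl(A)  = {d,e,b}
∂A     = {d,e,b}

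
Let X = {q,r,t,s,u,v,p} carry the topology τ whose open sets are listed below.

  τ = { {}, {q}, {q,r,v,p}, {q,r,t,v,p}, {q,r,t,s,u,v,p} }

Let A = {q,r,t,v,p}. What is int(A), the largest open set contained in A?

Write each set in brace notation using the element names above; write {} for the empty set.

{q,r,t,v,p}

open subsets of A: {}, {q}, {q,r,v,p}, {q,r,t,v,p}; so int(A) = {q,r,t,v,p}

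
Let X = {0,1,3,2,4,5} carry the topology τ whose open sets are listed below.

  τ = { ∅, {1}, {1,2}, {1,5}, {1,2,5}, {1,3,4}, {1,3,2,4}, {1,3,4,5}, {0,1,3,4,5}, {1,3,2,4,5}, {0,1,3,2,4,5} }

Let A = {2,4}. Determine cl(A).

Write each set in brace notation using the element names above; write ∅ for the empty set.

{0,3,2,4}

X∖A={0,1,3,5}, int(X∖A)={1,5}, hence cl(A)={0,3,2,4}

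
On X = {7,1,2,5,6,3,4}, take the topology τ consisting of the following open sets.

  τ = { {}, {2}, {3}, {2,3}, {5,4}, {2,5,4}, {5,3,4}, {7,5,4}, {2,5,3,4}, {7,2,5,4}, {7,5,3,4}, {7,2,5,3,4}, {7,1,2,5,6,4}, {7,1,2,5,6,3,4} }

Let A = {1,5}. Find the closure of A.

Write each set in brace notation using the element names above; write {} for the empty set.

{7,1,5,6,4}

closure: X∖int(X∖A) = X∖{2,3} = {7,1,5,6,4}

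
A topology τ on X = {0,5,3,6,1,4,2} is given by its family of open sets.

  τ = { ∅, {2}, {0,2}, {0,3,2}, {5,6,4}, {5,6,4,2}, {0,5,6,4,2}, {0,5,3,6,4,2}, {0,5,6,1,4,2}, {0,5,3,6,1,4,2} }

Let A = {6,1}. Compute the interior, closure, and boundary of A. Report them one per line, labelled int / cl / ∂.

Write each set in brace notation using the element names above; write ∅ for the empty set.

int(A) = ∅
cl(A)  = {5,6,1,4}
∂A     = {5,6,1,4}

U open, U⊆A: ∅. int(A) = ⋃ = ∅
X∖A={0,5,3,4,2}, int(X∖A)={0,3,2}, hence cl(A)={5,6,1,4}
∂A: remove int from cl → {5,6,1,4}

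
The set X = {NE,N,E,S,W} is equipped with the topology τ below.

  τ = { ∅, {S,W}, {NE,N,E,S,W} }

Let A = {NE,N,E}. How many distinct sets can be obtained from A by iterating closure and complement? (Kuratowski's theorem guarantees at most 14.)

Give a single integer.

4

closure: X∖int(X∖A) = X∖{S,W} = {NE,N,E}
Let k=closure and c=complement:
  1. A     = {NE,N,E}
  2. cA    = {S,W}
  3. kcA   = {NE,N,E,S,W}
  4. ckcA  = ∅
— saturated at 4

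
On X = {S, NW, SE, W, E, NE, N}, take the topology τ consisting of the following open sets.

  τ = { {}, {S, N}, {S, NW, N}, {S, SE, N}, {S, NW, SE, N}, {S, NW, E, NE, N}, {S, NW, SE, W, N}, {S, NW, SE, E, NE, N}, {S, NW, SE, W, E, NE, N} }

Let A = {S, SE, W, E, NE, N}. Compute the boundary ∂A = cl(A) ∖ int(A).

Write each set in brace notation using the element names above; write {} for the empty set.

U open, U⊆A: {}, {S, N}, {S, SE, N}. int(A) = ⋃ = {S, SE, N}
X∖A={NW}, int(X∖A)={}, hence cl(A)={S, NW, SE, W, E, NE, N}
∂A: remove int from cl → {NW, W, E, NE}

{NW, W, E, NE}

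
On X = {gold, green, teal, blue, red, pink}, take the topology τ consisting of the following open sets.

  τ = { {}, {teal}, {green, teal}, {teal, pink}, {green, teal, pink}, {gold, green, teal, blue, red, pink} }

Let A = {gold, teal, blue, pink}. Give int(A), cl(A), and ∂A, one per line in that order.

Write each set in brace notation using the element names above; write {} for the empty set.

int(A) = {teal, pink}
cl(A)  = {gold, green, teal, blue, red, pink}
∂A     = {gold, green, blue, red}

open subsets of A: {}, {teal}, {teal, pink}; so int(A) = {teal, pink}
closure: X∖int(X∖A) = X∖{} = {gold, green, teal, blue, red, pink}
∂A = {gold, green, teal, blue, red, pink} minus {teal, pink} = {gold, green, blue, red}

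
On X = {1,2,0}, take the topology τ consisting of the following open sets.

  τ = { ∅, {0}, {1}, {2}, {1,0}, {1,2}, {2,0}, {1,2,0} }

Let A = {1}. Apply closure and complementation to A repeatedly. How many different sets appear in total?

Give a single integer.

2

complement {2,0}; its interior {2,0}; cl(A) = X∖{2,0} = {1}
With k = closure, c = complement:
  1. A     = {1}
  2. cA    = {2,0}
k, c of each give nothing new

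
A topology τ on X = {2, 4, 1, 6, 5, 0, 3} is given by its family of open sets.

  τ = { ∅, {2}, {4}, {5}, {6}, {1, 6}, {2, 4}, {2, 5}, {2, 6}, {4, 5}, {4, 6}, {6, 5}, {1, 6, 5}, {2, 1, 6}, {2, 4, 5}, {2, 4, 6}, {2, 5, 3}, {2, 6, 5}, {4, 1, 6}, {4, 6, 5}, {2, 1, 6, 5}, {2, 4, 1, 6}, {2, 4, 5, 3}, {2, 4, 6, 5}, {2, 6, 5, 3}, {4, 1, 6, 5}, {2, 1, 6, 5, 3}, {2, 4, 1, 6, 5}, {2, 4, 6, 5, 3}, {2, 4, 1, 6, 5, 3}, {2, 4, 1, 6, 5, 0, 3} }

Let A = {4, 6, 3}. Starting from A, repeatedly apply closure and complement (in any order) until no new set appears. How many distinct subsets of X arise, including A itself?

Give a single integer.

10

closure: X∖int(X∖A) = X∖{2, 5} = {4, 1, 6, 0, 3}
Let k=closure and c=complement:
  1. A     = {4, 6, 3}
  2. kA    = {4, 1, 6, 0, 3}
  3. cA    = {2, 1, 5, 0}
  4. ckA   = {2, 5}
  5. kcA   = {2, 1, 5, 0, 3}
  6. kckA  = {2, 5, 0, 3}
  7. ckcA  = {4, 6}
  8. ckckA = {4, 1, 6}
  9. kckcA = {4, 1, 6, 0}
  10. ckckcA = {2, 5, 3}
— saturated at 10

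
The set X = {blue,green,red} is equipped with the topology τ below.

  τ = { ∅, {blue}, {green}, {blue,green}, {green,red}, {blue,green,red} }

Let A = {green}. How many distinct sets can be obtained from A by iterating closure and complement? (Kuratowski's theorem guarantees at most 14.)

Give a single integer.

4

closure: X∖int(X∖A) = X∖{blue} = {green,red}
Let k=closure and c=complement:
  1. A     = {green}
  2. kA    = {green,red}
  3. cA    = {blue,red}
  4. ckA   = {blue}
— saturated at 4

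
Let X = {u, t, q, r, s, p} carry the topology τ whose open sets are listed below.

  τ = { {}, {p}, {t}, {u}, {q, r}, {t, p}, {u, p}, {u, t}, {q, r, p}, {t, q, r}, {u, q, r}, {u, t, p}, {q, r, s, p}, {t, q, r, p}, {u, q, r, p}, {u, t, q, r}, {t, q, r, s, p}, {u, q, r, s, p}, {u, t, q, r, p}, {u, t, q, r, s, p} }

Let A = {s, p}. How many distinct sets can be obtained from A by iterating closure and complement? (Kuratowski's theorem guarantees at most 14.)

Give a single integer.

4

closure: X∖int(X∖A) = X∖{u, t, q, r} = {s, p}
Let k=closure and c=complement:
  1. A     = {s, p}
  2. cA    = {u, t, q, r}
  3. kcA   = {u, t, q, r, s}
  4. ckcA  = {p}
— saturated at 4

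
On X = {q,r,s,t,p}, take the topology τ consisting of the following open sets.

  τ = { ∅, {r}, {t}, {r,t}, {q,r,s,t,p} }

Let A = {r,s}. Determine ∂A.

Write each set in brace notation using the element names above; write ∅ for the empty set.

{q,s,p}

interior: largest open inside A is {r} (from ∅, {r})
cl via duality: int({q,t,p}) = {t}, so X∖{t} = {q,r,s,p}
cl∖int = {q,s,p}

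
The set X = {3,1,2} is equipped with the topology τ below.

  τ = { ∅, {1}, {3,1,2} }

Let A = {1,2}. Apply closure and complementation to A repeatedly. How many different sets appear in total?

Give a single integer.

closure: X∖int(X∖A) = X∖∅ = {3,1,2}
Let k=closure and c=complement:
  1. A     = {1,2}
  2. kA    = {3,1,2}
  3. cA    = {3}
  4. ckA   = ∅
  5. kcA   = {3,2}
  6. ckcA  = {1}
— saturated at 6

6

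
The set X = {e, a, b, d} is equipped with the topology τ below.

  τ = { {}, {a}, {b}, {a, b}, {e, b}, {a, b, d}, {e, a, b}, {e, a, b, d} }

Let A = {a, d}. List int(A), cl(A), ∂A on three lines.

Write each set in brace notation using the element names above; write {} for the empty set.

int(A) = {a}
cl(A)  = {a, d}
∂A     = {d}

open subsets of A: {}, {a}; so int(A) = {a}
closure: X∖int(X∖A) = X∖{e, b} = {a, d}
∂A = {a, d} minus {a} = {d}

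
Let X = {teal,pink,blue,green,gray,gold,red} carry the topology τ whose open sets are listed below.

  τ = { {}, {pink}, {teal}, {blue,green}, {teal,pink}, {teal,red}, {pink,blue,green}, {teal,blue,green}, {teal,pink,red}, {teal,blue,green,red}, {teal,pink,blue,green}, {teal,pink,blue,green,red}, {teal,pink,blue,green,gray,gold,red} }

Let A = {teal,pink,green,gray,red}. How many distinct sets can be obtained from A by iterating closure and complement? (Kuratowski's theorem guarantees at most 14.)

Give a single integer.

8

complement {blue,gold}; its interior {}; cl(A) = X∖{} = {teal,pink,blue,green,gray,gold,red}
With k = closure, c = complement:
  1. A     = {teal,pink,green,gray,red}
  2. kA    = {teal,pink,blue,green,gray,gold,red}
  3. cA    = {blue,gold}
  4. ckA   = {}
  5. kcA   = {blue,green,gray,gold}
  6. ckcA  = {teal,pink,red}
  7. kckcA = {teal,pink,gray,gold,red}
  8. ckckcA = {blue,green}
k, c of each give nothing new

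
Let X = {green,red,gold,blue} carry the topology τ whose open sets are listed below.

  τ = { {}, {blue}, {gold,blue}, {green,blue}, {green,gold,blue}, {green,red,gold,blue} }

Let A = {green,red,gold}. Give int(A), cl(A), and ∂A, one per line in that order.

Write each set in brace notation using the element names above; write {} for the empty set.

int(A) = {}
cl(A)  = {green,red,gold}
∂A     = {green,red,gold}

U open, U⊆A: {}. int(A) = ⋃ = {}
X∖A={blue}, int(X∖A)={blue}, hence cl(A)={green,red,gold}
∂A: remove int from cl → {green,red,gold}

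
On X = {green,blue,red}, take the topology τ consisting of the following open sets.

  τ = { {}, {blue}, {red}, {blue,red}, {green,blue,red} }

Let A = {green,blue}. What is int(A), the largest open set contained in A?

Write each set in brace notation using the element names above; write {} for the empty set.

{blue}

opens ⊆ A: {}, {blue}; union → int = {blue}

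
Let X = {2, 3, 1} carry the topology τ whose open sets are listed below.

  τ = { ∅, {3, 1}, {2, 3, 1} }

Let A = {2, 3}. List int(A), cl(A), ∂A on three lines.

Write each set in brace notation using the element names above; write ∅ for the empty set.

int(A) = ∅
cl(A)  = {2, 3, 1}
∂A     = {2, 3, 1}

opens ⊆ A: ∅; union → int = ∅
complement {1}; its interior ∅; cl(A) = X∖∅ = {2, 3, 1}
boundary = {2, 3, 1} ∖ ∅ = {2, 3, 1}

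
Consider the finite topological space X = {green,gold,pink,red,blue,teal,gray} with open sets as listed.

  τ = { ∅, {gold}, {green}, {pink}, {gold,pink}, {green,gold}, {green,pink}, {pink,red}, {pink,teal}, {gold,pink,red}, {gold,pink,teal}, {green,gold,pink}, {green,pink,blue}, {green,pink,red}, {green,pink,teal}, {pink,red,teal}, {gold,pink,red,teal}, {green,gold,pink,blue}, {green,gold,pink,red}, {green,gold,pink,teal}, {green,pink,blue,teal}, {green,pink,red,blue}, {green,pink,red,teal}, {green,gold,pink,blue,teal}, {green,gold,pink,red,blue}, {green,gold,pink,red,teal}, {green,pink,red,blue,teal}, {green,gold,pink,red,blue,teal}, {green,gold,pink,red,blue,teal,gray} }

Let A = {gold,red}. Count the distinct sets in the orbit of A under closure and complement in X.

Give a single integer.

cl via duality: int({green,pink,blue,teal,gray}) = {green,pink,blue,teal}, so X∖{green,pink,blue,teal} = {gold,red,gray}
Write k for closure, c for complement:
  1. A     = {gold,red}
  2. kA    = {gold,red,gray}
  3. cA    = {green,pink,blue,teal,gray}
  4. ckA   = {green,pink,blue,teal}
  5. kcA   = {green,pink,red,blue,teal,gray}
  6. ckcA  = {gold}
  7. kckcA = {gold,gray}
  8. ckckcA = {green,pink,red,blue,teal}
applying k or c yields no new set

8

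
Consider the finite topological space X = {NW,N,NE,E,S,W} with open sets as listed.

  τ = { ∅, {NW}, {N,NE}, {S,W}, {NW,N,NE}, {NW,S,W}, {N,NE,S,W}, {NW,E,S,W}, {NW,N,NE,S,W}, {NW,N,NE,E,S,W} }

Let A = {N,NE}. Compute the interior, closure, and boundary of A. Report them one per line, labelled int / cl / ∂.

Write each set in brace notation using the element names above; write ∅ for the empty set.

int(A) = {N,NE}
cl(A)  = {N,NE}
∂A     = ∅

U open, U⊆A: ∅, {N,NE}. int(A) = ⋃ = {N,NE}
X∖A={NW,E,S,W}, int(X∖A)={NW,E,S,W}, hence cl(A)={N,NE}
∂A: remove int from cl → ∅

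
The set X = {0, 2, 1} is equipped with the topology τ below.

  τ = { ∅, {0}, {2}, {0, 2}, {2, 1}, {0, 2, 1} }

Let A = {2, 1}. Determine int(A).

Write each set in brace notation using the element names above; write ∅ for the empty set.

{2, 1}

open subsets of A: ∅, {2}, {2, 1}; so int(A) = {2, 1}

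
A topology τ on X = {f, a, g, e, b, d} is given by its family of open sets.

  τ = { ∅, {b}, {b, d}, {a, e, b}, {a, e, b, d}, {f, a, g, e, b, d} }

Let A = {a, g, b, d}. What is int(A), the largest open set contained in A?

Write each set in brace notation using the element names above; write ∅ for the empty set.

interior: largest open inside A is {b, d} (from ∅, {b}, {b, d})

{b, d}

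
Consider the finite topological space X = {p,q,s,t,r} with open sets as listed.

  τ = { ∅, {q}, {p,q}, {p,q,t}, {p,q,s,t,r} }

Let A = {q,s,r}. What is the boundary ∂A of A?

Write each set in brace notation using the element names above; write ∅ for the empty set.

interior: largest open inside A is {q} (from ∅, {q})
cl via duality: int({p,t}) = ∅, so X∖∅ = {p,q,s,t,r}
cl∖int = {p,s,t,r}

{p,s,t,r}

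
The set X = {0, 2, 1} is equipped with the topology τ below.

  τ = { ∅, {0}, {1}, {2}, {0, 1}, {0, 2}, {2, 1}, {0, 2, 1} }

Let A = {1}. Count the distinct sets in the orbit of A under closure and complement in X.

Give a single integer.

2

complement {0, 2}; its interior {0, 2}; cl(A) = X∖{0, 2} = {1}
With k = closure, c = complement:
  1. A     = {1}
  2. cA    = {0, 2}
k, c of each give nothing new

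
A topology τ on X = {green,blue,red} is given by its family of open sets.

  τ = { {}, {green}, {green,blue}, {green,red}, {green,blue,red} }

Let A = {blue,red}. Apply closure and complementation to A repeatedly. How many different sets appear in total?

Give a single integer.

4

complement {green}; its interior {green}; cl(A) = X∖{green} = {blue,red}
With k = closure, c = complement:
  1. A     = {blue,red}
  2. cA    = {green}
  3. kcA   = {green,blue,red}
  4. ckcA  = {}
k, c of each give nothing new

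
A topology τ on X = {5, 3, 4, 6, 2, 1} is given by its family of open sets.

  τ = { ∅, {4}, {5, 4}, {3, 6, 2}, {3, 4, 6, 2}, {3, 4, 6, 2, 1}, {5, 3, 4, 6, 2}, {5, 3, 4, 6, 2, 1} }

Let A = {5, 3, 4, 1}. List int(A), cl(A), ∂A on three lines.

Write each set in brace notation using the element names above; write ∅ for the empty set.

open subsets of A: ∅, {4}, {5, 4}; so int(A) = {5, 4}
closure: X∖int(X∖A) = X∖∅ = {5, 3, 4, 6, 2, 1}
∂A = {5, 3, 4, 6, 2, 1} minus {5, 4} = {3, 6, 2, 1}

int(A) = {5, 4}
cl(A)  = {5, 3, 4, 6, 2, 1}
∂A     = {3, 6, 2, 1}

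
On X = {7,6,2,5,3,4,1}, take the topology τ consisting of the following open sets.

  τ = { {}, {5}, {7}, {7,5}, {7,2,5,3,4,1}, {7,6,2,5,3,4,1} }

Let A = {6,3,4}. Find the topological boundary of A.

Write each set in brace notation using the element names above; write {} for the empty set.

{6,2,3,4,1}

interior: largest open inside A is {} (from {})
cl via duality: int({7,2,5,1}) = {7,5}, so X∖{7,5} = {6,2,3,4,1}
cl∖int = {6,2,3,4,1}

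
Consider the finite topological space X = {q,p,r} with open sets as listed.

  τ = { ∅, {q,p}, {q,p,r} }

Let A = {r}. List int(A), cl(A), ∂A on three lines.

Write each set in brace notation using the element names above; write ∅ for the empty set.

int(A) = ∅
cl(A)  = {r}
∂A     = {r}

opens ⊆ A: ∅; union → int = ∅
complement {q,p}; its interior {q,p}; cl(A) = X∖{q,p} = {r}
boundary = {r} ∖ ∅ = {r}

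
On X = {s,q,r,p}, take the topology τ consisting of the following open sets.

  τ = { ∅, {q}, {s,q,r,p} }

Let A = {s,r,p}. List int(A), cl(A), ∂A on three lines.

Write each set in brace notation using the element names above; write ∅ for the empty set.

open subsets of A: ∅; so int(A) = ∅
closure: X∖int(X∖A) = X∖{q} = {s,r,p}
∂A = {s,r,p} minus ∅ = {s,r,p}

int(A) = ∅
cl(A)  = {s,r,p}
∂A     = {s,r,p}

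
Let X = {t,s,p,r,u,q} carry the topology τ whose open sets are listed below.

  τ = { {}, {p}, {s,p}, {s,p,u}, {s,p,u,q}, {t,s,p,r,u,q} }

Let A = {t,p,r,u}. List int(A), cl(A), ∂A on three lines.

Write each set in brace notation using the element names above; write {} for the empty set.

interior: largest open inside A is {p} (from {}, {p})
cl via duality: int({s,q}) = {}, so X∖{} = {t,s,p,r,u,q}
cl∖int = {t,s,r,u,q}

int(A) = {p}
cl(A)  = {t,s,p,r,u,q}
∂A     = {t,s,r,u,q}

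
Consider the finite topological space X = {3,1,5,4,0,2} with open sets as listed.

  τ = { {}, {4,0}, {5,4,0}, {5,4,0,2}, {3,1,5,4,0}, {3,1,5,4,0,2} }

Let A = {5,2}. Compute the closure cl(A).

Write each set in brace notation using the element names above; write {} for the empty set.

{3,1,5,2}

closure: X∖int(X∖A) = X∖{4,0} = {3,1,5,2}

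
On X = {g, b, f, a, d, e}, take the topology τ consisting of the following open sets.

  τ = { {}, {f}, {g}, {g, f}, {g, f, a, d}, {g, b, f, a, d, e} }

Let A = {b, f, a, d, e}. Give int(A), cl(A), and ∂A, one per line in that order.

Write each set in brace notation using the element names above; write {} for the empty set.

int(A) = {f}
cl(A)  = {b, f, a, d, e}
∂A     = {b, a, d, e}

opens ⊆ A: {}, {f}; union → int = {f}
complement {g}; its interior {g}; cl(A) = X∖{g} = {b, f, a, d, e}
boundary = {b, f, a, d, e} ∖ {f} = {b, a, d, e}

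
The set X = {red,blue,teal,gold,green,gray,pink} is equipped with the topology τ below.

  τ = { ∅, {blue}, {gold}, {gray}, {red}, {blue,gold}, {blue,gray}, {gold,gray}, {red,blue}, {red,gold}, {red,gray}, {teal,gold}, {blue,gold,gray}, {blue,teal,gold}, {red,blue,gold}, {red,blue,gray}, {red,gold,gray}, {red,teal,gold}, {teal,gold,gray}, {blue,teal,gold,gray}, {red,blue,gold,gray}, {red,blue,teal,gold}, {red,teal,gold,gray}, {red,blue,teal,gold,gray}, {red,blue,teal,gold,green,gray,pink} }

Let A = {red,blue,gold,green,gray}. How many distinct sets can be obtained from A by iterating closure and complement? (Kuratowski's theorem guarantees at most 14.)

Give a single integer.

closure: X∖int(X∖A) = X∖∅ = {red,blue,teal,gold,green,gray,pink}
Let k=closure and c=complement:
  1. A     = {red,blue,gold,green,gray}
  2. kA    = {red,blue,teal,gold,green,gray,pink}
  3. cA    = {teal,pink}
  4. ckA   = ∅
  5. kcA   = {teal,green,pink}
  6. ckcA  = {red,blue,gold,gray}
— saturated at 6

6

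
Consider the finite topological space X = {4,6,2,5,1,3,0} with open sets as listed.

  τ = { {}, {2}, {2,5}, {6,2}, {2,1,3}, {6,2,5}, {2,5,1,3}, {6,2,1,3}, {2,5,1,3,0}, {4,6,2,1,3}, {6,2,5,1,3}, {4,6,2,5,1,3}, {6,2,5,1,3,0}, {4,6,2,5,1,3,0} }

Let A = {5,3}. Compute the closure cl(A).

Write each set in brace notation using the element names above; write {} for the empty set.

{4,5,1,3,0}

X∖A={4,6,2,1,0}, int(X∖A)={6,2}, hence cl(A)={4,5,1,3,0}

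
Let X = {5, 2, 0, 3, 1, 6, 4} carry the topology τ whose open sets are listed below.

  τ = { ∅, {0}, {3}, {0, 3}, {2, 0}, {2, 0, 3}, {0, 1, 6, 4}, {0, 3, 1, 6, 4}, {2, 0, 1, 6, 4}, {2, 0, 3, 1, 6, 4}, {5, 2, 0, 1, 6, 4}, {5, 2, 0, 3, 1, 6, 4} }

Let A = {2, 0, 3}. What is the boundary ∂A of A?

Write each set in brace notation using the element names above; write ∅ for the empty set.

{5, 1, 6, 4}

U open, U⊆A: ∅, {0}, {3}, {0, 3}, {2, 0}, {2, 0, 3}. int(A) = ⋃ = {2, 0, 3}
X∖A={5, 1, 6, 4}, int(X∖A)=∅, hence cl(A)={5, 2, 0, 3, 1, 6, 4}
∂A: remove int from cl → {5, 1, 6, 4}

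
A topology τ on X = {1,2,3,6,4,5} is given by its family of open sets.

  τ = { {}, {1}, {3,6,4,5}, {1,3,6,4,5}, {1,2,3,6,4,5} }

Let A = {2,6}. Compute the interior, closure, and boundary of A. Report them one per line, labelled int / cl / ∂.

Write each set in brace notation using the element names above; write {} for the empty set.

int(A) = {}
cl(A)  = {2,3,6,4,5}
∂A     = {2,3,6,4,5}

opens ⊆ A: {}; union → int = {}
complement {1,3,4,5}; its interior {1}; cl(A) = X∖{1} = {2,3,6,4,5}
boundary = {2,3,6,4,5} ∖ {} = {2,3,6,4,5}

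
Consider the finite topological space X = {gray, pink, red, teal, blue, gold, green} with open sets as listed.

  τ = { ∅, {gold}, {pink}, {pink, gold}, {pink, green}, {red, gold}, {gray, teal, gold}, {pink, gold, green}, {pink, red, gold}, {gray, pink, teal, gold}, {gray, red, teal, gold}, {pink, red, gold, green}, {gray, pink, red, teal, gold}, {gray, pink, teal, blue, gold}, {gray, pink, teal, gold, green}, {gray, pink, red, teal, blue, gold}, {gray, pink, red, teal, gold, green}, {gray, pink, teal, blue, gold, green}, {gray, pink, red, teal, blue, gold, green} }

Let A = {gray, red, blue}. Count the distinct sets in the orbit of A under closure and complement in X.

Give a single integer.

complement {pink, teal, gold, green}; its interior {pink, gold, green}; cl(A) = X∖{pink, gold, green} = {gray, red, teal, blue}
With k = closure, c = complement:
  1. A     = {gray, red, blue}
  2. kA    = {gray, red, teal, blue}
  3. cA    = {pink, teal, gold, green}
  4. ckA   = {pink, gold, green}
  5. kcA   = {gray, pink, red, teal, blue, gold, green}
  6. ckcA  = ∅
k, c of each give nothing new

6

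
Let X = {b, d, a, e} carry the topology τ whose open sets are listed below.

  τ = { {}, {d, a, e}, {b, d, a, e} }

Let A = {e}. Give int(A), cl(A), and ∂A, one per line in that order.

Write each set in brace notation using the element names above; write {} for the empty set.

opens ⊆ A: {}; union → int = {}
complement {b, d, a}; its interior {}; cl(A) = X∖{} = {b, d, a, e}
boundary = {b, d, a, e} ∖ {} = {b, d, a, e}

int(A) = {}
cl(A)  = {b, d, a, e}
∂A     = {b, d, a, e}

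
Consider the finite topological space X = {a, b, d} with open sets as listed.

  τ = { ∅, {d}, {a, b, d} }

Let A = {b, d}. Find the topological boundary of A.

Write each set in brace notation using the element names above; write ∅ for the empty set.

open subsets of A: ∅, {d}; so int(A) = {d}
closure: X∖int(X∖A) = X∖∅ = {a, b, d}
∂A = {a, b, d} minus {d} = {a, b}

{a, b}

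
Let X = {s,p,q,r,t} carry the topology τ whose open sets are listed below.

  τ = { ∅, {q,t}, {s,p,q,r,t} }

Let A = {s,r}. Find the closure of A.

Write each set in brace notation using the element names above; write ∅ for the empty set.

{s,p,r}

X∖A={p,q,t}, int(X∖A)={q,t}, hence cl(A)={s,p,r}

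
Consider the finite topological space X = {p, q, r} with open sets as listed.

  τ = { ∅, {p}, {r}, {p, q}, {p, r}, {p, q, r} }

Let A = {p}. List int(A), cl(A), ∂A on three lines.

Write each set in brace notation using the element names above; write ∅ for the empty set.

U open, U⊆A: ∅, {p}. int(A) = ⋃ = {p}
X∖A={q, r}, int(X∖A)={r}, hence cl(A)={p, q}
∂A: remove int from cl → {q}

int(A) = {p}
cl(A)  = {p, q}
∂A     = {q}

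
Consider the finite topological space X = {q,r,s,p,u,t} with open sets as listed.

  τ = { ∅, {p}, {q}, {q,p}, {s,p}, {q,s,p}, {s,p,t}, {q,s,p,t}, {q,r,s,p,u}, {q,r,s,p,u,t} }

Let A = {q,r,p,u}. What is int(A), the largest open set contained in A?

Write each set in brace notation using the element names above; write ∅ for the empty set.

open subsets of A: ∅, {q}, {p}, {q,p}; so int(A) = {q,p}

{q,p}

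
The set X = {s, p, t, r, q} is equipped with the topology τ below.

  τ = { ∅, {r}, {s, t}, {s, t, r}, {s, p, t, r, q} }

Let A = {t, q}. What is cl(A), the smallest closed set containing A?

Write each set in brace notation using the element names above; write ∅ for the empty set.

X∖A={s, p, r}, int(X∖A)={r}, hence cl(A)={s, p, t, q}

{s, p, t, q}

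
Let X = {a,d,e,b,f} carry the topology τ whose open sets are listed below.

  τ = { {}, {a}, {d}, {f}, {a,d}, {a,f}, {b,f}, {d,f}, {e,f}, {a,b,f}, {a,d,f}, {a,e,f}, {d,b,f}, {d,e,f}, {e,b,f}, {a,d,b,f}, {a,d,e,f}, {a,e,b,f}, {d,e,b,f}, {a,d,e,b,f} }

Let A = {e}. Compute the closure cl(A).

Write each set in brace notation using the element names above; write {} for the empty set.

X∖A={a,d,b,f}, int(X∖A)={a,d,b,f}, hence cl(A)={e}

{e}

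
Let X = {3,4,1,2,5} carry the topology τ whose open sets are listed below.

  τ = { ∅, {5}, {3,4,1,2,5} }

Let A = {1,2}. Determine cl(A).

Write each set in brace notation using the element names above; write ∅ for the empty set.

{3,4,1,2}

complement {3,4,5}; its interior {5}; cl(A) = X∖{5} = {3,4,1,2}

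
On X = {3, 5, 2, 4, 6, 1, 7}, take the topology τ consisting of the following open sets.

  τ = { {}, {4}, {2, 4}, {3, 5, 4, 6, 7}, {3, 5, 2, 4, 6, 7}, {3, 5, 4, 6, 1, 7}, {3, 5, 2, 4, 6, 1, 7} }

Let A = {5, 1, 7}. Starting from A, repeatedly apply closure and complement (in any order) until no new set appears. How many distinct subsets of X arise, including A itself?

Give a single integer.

cl via duality: int({3, 2, 4, 6}) = {2, 4}, so X∖{2, 4} = {3, 5, 6, 1, 7}
Write k for closure, c for complement:
  1. A     = {5, 1, 7}
  2. kA    = {3, 5, 6, 1, 7}
  3. cA    = {3, 2, 4, 6}
  4. ckA   = {2, 4}
  5. kcA   = {3, 5, 2, 4, 6, 1, 7}
  6. ckcA  = {}
applying k or c yields no new set

6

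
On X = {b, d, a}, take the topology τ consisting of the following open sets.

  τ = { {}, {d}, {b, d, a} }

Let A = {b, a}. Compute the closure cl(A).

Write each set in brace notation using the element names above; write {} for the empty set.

complement {d}; its interior {d}; cl(A) = X∖{d} = {b, a}

{b, a}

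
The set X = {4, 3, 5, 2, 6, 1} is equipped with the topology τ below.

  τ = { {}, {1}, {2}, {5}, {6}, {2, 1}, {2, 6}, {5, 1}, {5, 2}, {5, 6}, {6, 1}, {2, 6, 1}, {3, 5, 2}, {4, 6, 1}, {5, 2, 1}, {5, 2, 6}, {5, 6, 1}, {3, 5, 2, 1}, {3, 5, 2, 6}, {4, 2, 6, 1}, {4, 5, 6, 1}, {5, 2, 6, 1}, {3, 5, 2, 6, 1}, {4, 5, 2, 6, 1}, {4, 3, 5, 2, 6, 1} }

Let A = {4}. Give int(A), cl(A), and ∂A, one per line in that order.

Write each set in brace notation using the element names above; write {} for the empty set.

opens ⊆ A: {}; union → int = {}
complement {3, 5, 2, 6, 1}; its interior {3, 5, 2, 6, 1}; cl(A) = X∖{3, 5, 2, 6, 1} = {4}
boundary = {4} ∖ {} = {4}

int(A) = {}
cl(A)  = {4}
∂A     = {4}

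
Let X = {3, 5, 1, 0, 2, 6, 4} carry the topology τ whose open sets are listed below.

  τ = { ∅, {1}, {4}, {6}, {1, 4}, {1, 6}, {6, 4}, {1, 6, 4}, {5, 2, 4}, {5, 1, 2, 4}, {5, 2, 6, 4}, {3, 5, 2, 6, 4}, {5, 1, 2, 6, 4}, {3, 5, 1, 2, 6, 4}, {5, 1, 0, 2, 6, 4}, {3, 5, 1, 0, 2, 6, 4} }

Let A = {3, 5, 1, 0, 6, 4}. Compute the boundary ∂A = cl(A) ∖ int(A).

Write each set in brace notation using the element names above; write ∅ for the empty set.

{3, 5, 0, 2}

open subsets of A: ∅, {6}, {1}, {4}, {1, 6}, {1, 4}, {6, 4}, {1, 6, 4}; so int(A) = {1, 6, 4}
closure: X∖int(X∖A) = X∖∅ = {3, 5, 1, 0, 2, 6, 4}
∂A = {3, 5, 1, 0, 2, 6, 4} minus {1, 6, 4} = {3, 5, 0, 2}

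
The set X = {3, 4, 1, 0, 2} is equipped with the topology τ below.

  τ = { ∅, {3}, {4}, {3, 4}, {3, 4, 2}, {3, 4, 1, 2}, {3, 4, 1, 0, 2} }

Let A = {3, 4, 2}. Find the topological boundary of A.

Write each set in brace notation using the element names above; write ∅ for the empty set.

interior: largest open inside A is {3, 4, 2} (from ∅, {4}, {3}, {3, 4}, {3, 4, 2})
cl via duality: int({1, 0}) = ∅, so X∖∅ = {3, 4, 1, 0, 2}
cl∖int = {1, 0}

{1, 0}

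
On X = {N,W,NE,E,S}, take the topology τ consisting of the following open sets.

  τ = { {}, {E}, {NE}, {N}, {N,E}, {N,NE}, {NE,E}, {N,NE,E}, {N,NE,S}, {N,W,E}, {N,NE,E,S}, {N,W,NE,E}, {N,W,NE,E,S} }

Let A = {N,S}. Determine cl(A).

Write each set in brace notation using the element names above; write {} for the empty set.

{N,W,S}

cl via duality: int({W,NE,E}) = {NE,E}, so X∖{NE,E} = {N,W,S}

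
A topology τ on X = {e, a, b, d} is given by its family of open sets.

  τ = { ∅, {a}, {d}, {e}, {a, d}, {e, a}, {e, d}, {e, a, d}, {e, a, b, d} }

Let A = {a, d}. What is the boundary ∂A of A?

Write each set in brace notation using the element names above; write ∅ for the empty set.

open subsets of A: ∅, {d}, {a}, {a, d}; so int(A) = {a, d}
closure: X∖int(X∖A) = X∖{e} = {a, b, d}
∂A = {a, b, d} minus {a, d} = {b}

{b}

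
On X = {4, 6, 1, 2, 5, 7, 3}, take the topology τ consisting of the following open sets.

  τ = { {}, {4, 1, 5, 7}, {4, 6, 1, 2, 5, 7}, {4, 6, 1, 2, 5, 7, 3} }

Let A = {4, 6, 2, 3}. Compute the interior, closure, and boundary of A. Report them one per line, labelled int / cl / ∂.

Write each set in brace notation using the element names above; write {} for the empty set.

int(A) = {}
cl(A)  = {4, 6, 1, 2, 5, 7, 3}
∂A     = {4, 6, 1, 2, 5, 7, 3}

U open, U⊆A: {}. int(A) = ⋃ = {}
X∖A={1, 5, 7}, int(X∖A)={}, hence cl(A)={4, 6, 1, 2, 5, 7, 3}
∂A: remove int from cl → {4, 6, 1, 2, 5, 7, 3}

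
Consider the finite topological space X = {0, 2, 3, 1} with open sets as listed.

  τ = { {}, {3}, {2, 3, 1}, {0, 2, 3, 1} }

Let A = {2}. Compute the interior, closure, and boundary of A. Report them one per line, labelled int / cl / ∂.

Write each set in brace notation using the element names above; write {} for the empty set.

opens ⊆ A: {}; union → int = {}
complement {0, 3, 1}; its interior {3}; cl(A) = X∖{3} = {0, 2, 1}
boundary = {0, 2, 1} ∖ {} = {0, 2, 1}

int(A) = {}
cl(A)  = {0, 2, 1}
∂A     = {0, 2, 1}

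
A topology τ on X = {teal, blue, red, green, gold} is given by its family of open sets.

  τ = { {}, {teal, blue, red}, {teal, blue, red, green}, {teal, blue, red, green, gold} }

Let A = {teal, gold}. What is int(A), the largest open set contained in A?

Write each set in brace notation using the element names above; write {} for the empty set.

{}

open subsets of A: {}; so int(A) = {}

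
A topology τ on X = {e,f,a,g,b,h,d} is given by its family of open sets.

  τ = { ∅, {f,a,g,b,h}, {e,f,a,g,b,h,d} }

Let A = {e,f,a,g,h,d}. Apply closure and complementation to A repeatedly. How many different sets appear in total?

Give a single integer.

4

X∖A={b}, int(X∖A)=∅, hence cl(A)={e,f,a,g,b,h,d}
Orbit (k=closure, c=complement):
  1. A     = {e,f,a,g,h,d}
  2. kA    = {e,f,a,g,b,h,d}
  3. cA    = {b}
  4. ckA   = ∅
(closed under both — stop)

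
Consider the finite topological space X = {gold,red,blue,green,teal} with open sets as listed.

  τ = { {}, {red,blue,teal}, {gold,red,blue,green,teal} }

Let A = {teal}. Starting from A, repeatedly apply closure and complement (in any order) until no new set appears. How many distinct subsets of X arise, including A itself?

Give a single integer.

X∖A={gold,red,blue,green}, int(X∖A)={}, hence cl(A)={gold,red,blue,green,teal}
Orbit (k=closure, c=complement):
  1. A     = {teal}
  2. kA    = {gold,red,blue,green,teal}
  3. cA    = {gold,red,blue,green}
  4. ckA   = {}
(closed under both — stop)

4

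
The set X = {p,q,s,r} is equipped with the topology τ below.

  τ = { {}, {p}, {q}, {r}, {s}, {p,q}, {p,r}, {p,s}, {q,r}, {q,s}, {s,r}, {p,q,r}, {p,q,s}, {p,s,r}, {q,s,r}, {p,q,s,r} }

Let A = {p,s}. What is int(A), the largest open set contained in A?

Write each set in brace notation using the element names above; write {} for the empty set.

interior: largest open inside A is {p,s} (from {}, {p}, {s}, {p,s})

{p,s}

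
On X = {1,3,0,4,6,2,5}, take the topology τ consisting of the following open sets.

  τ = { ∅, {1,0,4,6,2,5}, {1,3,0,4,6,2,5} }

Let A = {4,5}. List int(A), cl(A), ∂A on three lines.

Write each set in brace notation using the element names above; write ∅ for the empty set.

int(A) = ∅
cl(A)  = {1,3,0,4,6,2,5}
∂A     = {1,3,0,4,6,2,5}

open subsets of A: ∅; so int(A) = ∅
closure: X∖int(X∖A) = X∖∅ = {1,3,0,4,6,2,5}
∂A = {1,3,0,4,6,2,5} minus ∅ = {1,3,0,4,6,2,5}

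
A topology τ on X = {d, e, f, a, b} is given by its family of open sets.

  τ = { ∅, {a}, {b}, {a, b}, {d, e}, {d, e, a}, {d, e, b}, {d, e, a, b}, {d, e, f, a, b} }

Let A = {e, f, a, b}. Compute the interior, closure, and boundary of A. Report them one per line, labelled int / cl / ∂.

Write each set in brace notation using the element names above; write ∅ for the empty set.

opens ⊆ A: ∅, {b}, {a}, {a, b}; union → int = {a, b}
complement {d}; its interior ∅; cl(A) = X∖∅ = {d, e, f, a, b}
boundary = {d, e, f, a, b} ∖ {a, b} = {d, e, f}

int(A) = {a, b}
cl(A)  = {d, e, f, a, b}
∂A     = {d, e, f}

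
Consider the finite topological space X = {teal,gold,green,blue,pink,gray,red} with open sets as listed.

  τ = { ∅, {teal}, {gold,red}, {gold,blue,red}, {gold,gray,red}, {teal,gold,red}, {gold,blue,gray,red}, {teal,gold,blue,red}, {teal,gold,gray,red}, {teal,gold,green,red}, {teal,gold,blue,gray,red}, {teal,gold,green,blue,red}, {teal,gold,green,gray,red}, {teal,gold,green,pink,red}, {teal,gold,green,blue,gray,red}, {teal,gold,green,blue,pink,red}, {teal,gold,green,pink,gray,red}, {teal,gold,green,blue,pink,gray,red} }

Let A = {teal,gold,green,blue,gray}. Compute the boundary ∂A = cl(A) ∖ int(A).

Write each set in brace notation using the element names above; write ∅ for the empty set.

{gold,green,blue,pink,gray,red}

open subsets of A: ∅, {teal}; so int(A) = {teal}
closure: X∖int(X∖A) = X∖∅ = {teal,gold,green,blue,pink,gray,red}
∂A = {teal,gold,green,blue,pink,gray,red} minus {teal} = {gold,green,blue,pink,gray,red}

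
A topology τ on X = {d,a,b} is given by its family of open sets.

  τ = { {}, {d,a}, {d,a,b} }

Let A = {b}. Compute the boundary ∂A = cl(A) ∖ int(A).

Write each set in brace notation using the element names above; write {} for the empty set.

{b}

opens ⊆ A: {}; union → int = {}
complement {d,a}; its interior {d,a}; cl(A) = X∖{d,a} = {b}
boundary = {b} ∖ {} = {b}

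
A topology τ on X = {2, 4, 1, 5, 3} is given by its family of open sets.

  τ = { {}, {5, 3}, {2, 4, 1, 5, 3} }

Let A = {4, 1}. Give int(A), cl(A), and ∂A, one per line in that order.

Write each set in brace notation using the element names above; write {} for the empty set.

int(A) = {}
cl(A)  = {2, 4, 1}
∂A     = {2, 4, 1}

open subsets of A: {}; so int(A) = {}
closure: X∖int(X∖A) = X∖{5, 3} = {2, 4, 1}
∂A = {2, 4, 1} minus {} = {2, 4, 1}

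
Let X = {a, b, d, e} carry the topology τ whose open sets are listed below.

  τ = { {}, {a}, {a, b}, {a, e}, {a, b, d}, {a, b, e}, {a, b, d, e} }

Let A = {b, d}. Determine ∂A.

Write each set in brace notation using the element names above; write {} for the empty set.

{b, d}

opens ⊆ A: {}; union → int = {}
complement {a, e}; its interior {a, e}; cl(A) = X∖{a, e} = {b, d}
boundary = {b, d} ∖ {} = {b, d}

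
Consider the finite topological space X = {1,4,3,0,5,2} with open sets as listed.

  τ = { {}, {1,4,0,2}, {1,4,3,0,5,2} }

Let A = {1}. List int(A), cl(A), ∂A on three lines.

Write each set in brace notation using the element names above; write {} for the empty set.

int(A) = {}
cl(A)  = {1,4,3,0,5,2}
∂A     = {1,4,3,0,5,2}

U open, U⊆A: {}. int(A) = ⋃ = {}
X∖A={4,3,0,5,2}, int(X∖A)={}, hence cl(A)={1,4,3,0,5,2}
∂A: remove int from cl → {1,4,3,0,5,2}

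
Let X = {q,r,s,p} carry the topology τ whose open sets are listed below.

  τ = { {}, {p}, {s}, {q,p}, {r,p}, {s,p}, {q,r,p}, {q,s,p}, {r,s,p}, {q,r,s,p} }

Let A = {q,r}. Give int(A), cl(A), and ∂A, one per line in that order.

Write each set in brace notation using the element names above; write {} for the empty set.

int(A) = {}
cl(A)  = {q,r}
∂A     = {q,r}

opens ⊆ A: {}; union → int = {}
complement {s,p}; its interior {s,p}; cl(A) = X∖{s,p} = {q,r}
boundary = {q,r} ∖ {} = {q,r}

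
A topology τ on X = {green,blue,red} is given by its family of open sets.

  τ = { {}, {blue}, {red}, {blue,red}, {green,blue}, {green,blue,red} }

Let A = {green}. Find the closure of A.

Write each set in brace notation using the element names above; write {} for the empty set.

complement {blue,red}; its interior {blue,red}; cl(A) = X∖{blue,red} = {green}

{green}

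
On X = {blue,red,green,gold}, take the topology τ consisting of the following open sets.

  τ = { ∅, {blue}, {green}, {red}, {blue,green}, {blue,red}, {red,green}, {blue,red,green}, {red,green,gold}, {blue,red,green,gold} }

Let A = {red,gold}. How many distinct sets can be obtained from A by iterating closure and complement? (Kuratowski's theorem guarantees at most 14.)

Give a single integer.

4

cl via duality: int({blue,green}) = {blue,green}, so X∖{blue,green} = {red,gold}
Write k for closure, c for complement:
  1. A     = {red,gold}
  2. cA    = {blue,green}
  3. kcA   = {blue,green,gold}
  4. ckcA  = {red}
applying k or c yields no new set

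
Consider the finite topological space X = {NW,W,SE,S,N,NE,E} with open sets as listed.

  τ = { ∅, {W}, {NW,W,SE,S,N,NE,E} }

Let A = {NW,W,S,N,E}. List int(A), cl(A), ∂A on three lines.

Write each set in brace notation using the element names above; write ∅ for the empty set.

int(A) = {W}
cl(A)  = {NW,W,SE,S,N,NE,E}
∂A     = {NW,SE,S,N,NE,E}

U open, U⊆A: ∅, {W}. int(A) = ⋃ = {W}
X∖A={SE,NE}, int(X∖A)=∅, hence cl(A)={NW,W,SE,S,N,NE,E}
∂A: remove int from cl → {NW,SE,S,N,NE,E}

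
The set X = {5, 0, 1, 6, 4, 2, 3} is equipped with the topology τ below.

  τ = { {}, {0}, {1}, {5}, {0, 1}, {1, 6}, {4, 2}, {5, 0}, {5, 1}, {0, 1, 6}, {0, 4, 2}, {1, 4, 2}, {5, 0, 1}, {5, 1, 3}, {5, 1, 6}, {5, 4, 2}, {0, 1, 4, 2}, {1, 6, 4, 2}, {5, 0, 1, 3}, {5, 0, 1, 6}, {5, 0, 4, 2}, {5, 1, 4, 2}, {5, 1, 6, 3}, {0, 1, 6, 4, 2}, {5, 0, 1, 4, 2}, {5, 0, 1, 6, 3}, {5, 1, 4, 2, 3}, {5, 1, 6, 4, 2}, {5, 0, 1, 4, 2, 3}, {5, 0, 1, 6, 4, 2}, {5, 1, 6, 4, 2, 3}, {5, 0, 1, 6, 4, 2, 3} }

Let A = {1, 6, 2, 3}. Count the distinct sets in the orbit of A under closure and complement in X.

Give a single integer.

X∖A={5, 0, 4}, int(X∖A)={5, 0}, hence cl(A)={1, 6, 4, 2, 3}
Orbit (k=closure, c=complement):
  1. A     = {1, 6, 2, 3}
  2. kA    = {1, 6, 4, 2, 3}
  3. cA    = {5, 0, 4}
  4. ckA   = {5, 0}
  5. kcA   = {5, 0, 4, 2, 3}
  6. kckA  = {5, 0, 3}
  7. ckcA  = {1, 6}
  8. ckckA = {1, 6, 4, 2}
  9. kckcA = {1, 6, 3}
  10. ckckcA = {5, 0, 4, 2}
(closed under both — stop)

10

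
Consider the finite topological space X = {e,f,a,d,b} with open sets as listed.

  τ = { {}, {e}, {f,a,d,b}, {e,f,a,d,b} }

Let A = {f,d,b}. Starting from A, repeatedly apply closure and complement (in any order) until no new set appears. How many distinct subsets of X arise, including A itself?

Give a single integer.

6

cl via duality: int({e,a}) = {e}, so X∖{e} = {f,a,d,b}
Write k for closure, c for complement:
  1. A     = {f,d,b}
  2. kA    = {f,a,d,b}
  3. cA    = {e,a}
  4. ckA   = {e}
  5. kcA   = {e,f,a,d,b}
  6. ckcA  = {}
applying k or c yields no new set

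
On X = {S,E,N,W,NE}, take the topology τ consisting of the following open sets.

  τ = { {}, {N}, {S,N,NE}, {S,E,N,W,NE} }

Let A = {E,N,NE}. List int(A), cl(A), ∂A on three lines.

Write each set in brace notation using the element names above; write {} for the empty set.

U open, U⊆A: {}, {N}. int(A) = ⋃ = {N}
X∖A={S,W}, int(X∖A)={}, hence cl(A)={S,E,N,W,NE}
∂A: remove int from cl → {S,E,W,NE}

int(A) = {N}
cl(A)  = {S,E,N,W,NE}
∂A     = {S,E,W,NE}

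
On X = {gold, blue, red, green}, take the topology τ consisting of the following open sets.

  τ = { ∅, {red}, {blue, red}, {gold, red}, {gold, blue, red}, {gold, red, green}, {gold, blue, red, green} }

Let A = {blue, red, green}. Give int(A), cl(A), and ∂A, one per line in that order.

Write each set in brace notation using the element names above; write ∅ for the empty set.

int(A) = {blue, red}
cl(A)  = {gold, blue, red, green}
∂A     = {gold, green}

interior: largest open inside A is {blue, red} (from ∅, {red}, {blue, red})
cl via duality: int({gold}) = ∅, so X∖∅ = {gold, blue, red, green}
cl∖int = {gold, green}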